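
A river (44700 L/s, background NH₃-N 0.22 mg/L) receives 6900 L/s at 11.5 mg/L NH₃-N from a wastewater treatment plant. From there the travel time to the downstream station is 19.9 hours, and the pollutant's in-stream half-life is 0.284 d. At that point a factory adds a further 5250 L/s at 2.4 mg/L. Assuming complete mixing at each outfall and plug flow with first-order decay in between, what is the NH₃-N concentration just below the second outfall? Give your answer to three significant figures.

0.429 mg/L

Mixed concentration C = ΣQC/ΣQ = (44700·0.2200 + 6900·11.50) / 51600 = 89180/51600 = 1.728 mg/L; combined flow 51600 L/s.
Half-life 0.284 d → k = ln 2 / 0.284 = 2.441 d⁻¹.
Applying C = C₀e^(−kt): 1.728 × 0.1322 = 0.2284 mg/L.
Second outfall: C = (51600·0.2284 + 5250·2.400)/56850 = 0.4290 mg/L.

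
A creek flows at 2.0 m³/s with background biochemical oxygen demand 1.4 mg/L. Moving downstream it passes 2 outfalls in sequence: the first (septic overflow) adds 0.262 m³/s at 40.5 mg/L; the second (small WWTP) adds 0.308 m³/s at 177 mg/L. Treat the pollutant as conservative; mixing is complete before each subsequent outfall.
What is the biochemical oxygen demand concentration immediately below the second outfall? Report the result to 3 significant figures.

26.4 mg/L

After outfall 1: Q = 2.000 + 0.2620 = 2.262 m³/s; C = (2.000·1.400 + 0.2620·40.50)/2.262 = 5.929 mg/L.
After outfall 2: Q = 2.262 + 0.3080 = 2.570 m³/s; C = (2.262·5.929 + 0.3080·177.0)/2.570 = 26.43 mg/L.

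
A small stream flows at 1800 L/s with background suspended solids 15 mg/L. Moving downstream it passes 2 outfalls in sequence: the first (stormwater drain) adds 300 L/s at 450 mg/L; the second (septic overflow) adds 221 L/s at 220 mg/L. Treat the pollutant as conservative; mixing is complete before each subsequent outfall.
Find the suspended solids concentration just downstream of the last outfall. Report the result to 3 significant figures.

Below outfall 1: Q → 2100 L/s, C = (1800·15.00 + 300.0·450.0)/2100 = 77.14 mg/L.
Below outfall 2: Q → 2321 L/s, C = (2100·77.14 + 221.0·220.0)/2321 = 90.75 mg/L.

90.7 mg/L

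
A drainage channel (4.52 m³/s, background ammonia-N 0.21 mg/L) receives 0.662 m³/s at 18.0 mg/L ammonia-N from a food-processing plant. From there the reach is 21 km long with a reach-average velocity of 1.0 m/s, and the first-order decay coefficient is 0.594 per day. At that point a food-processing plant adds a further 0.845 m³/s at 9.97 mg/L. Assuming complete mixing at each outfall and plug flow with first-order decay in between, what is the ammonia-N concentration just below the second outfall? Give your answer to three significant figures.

Conservation of mass: C = (4.520·0.2100 + 0.6620·18.00) / 5.182 = 12.87/5.182 = 2.483 mg/L; combined flow 5.182 m³/s.
Travel time t = 21·1000 / 1.0 = 21000 s = 5.833 h.
First-order decay: C = 2.483·exp(−k·t) = 2.483·0.8656 = 2.149 mg/L.
Second outfall: C = (5.182·2.149 + 0.8450·9.970)/6.027 = 3.245 mg/L.

3.25 mg/L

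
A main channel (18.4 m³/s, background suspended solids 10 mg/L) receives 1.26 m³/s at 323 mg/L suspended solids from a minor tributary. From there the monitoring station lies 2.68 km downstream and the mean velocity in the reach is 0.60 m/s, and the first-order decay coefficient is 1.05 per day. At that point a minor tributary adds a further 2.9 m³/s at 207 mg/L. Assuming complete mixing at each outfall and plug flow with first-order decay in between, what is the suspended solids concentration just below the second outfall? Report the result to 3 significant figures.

Mass balance: C = (18.40·10.00 + 1.260·323.0) / 19.66 = 591.0/19.66 = 30.06 mg/L; combined flow 19.66 m³/s.
Travel time t = 2.68·1000 / 0.60 = 4467 s = 1.241 h.
First-order decay: C = 30.06·exp(−k·t) = 30.06·0.9472 = 28.47 mg/L.
At the second outfall, C = (19.66·28.47 + 2.900·207.0) / (19.66 + 2.900) = 51.42 mg/L.

51.4 mg/L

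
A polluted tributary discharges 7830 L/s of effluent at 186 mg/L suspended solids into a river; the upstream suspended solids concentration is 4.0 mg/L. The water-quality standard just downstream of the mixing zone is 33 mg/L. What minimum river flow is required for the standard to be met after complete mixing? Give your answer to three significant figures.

Set C_mix = 33: (Q·4.000 + 7830·186.0) / (Q + 7830) = 33
→ Q = 7830·(186.0 − 33)/(33 − 4.000) = 41310 L/s.

41300 L/s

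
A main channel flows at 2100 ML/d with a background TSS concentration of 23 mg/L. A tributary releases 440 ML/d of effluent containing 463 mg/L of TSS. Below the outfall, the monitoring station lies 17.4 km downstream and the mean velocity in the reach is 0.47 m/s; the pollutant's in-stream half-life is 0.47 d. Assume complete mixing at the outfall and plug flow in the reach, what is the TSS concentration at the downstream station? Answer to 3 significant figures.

52.7 mg/L

Flow-weighted average: C = (2100·23.00 + 440.0·463.0) / 2540 = 252000/2540 = 99.22 mg/L.
Travel time t = 17.4·1000 / 0.47 = 37020 s = 10.28 h.
Half-life 0.47 d → k = ln 2 / 0.47 = 1.475 d⁻¹.
Applying C = C₀e^(−kt): 99.22 × 0.5316 = 52.74 mg/L.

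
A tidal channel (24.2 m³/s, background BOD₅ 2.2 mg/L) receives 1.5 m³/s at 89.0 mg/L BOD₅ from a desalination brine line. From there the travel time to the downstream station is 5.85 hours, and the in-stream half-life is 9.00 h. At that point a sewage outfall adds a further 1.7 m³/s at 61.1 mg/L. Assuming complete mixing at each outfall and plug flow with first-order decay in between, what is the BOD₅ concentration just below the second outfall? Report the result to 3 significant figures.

Mixed concentration C = ΣQC/ΣQ = (24.20·2.200 + 1.500·89.00) / 25.70 = 186.7/25.70 = 7.266 mg/L; combined flow 25.70 m³/s.
Half-life 9.00 h → k = ln 2 / 9.00 = 0.07702 h⁻¹ = 1.848 d⁻¹.
Decay over the reach: 7.266·exp(−kt) = 7.266·0.6373 = 4.631 mg/L.
Second outfall: C = (25.70·4.631 + 1.700·61.10)/27.40 = 8.134 mg/L.

8.13 mg/L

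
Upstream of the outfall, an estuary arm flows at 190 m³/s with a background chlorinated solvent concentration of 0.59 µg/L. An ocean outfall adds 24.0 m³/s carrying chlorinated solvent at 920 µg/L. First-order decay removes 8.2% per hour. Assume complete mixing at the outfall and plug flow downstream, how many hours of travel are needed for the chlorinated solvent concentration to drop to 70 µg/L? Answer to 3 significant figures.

Mass balance: C = (190.0·0.5900 + 24.00·920.0) / 214.0 = 22190/214.0 = 103.7 µg/L.
8.2%/h lost → k = −ln(1 − 0.082) = 0.08556 h⁻¹.
103.7·exp(−k·t) = 70 → t = ln(103.7/70)/k = 16540 s = 4.594 h.

4.59 h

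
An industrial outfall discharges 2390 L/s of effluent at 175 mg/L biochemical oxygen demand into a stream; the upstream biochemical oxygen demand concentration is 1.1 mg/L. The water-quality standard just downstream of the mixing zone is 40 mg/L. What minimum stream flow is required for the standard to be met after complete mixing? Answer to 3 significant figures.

Set C_mix = 40: (Q·1.100 + 2390·175.0) / (Q + 2390) = 40
→ Q = 2390·(175.0 − 40)/(40 − 1.100) = 8294 L/s.

8290 L/s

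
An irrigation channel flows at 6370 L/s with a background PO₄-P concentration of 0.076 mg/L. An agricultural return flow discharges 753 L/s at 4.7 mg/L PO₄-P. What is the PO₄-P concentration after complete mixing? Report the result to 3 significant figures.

Flow-weighted average: C = (6370·0.07600 + 753.0·4.700) / 7123 = 4023/7123 = 0.5648 mg/L.

0.565 mg/L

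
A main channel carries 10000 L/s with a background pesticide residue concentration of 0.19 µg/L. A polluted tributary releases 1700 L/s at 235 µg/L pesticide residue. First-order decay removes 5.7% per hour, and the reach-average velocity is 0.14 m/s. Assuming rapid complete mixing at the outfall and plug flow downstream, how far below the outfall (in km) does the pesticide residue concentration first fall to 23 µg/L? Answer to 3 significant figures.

Conservation of mass: C = (10000·0.1900 + 1700·235.0) / 11700 = 401400/11700 = 34.31 µg/L.
5.7%/h lost → k = −ln(1 − 0.057) = 0.05869 h⁻¹.
Set 34.31·exp(−k·t) = 23 → t = ln(34.31/23)/k = 24530 s = 6.813 h.
Distance = v·t = 0.14·24530 = 3434 m = 3.434 km.

3.43 km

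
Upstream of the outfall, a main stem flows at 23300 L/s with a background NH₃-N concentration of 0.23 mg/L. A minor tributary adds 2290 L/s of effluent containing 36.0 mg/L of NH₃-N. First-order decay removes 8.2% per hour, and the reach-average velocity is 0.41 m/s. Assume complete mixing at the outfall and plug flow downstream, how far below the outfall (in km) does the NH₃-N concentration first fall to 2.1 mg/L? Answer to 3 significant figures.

Mixed concentration C = ΣQC/ΣQ = (23300·0.2300 + 2290·36.00) / 25590 = 87800/25590 = 3.431 mg/L.
8.2%/h lost → k = −ln(1 − 0.082) = 0.08556 h⁻¹.
Set 3.431·exp(−k·t) = 2.1 → t = ln(3.431/2.1)/k = 20660 s = 5.738 h.
Distance = v·t = 0.41·20660 = 8469 m = 8.469 km.

8.47 km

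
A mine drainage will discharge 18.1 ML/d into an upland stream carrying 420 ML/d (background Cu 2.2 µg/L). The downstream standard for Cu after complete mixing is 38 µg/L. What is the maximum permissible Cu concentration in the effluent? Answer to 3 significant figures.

At the limit, (Qr·Cr + Qe·Cₑ)/(Qr + Qe) = 38:
Cₑ = (438.1·38 − 420.0·2.200) / 18.10 = 868.7 µg/L.

869 µg/L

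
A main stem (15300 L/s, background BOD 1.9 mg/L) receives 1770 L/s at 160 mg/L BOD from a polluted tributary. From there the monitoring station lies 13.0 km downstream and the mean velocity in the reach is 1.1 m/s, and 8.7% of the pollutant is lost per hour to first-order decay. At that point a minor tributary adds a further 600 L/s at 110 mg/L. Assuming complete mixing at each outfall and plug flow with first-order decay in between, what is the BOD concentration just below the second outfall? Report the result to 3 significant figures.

Mixed concentration C = ΣQC/ΣQ = (15300·1.900 + 1770·160.0) / 17070 = 312300/17070 = 18.29 mg/L; combined flow 17070 L/s.
Travel time t = 13.0·1000 / 1.1 = 11820 s = 3.283 h.
8.7%/h lost → k = −ln(1 − 0.087) = 0.09102 h⁻¹.
After decay, C = 18.29 × e^(−kt) = 18.29 × 0.7417 = 13.57 mg/L.
At the second outfall, C = (17070·13.57 + 600.0·110.0) / (17070 + 600.0) = 16.84 mg/L.

16.8 mg/L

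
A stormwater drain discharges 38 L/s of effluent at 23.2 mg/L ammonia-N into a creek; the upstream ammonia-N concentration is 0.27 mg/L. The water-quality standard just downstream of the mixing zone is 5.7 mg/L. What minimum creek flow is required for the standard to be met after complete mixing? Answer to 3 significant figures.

122 L/s

Set C_mix = 5.7: (Q·0.2700 + 38.00·23.20) / (Q + 38.00) = 5.7
→ Q = 38.00·(23.20 − 5.7)/(5.7 − 0.2700) = 122.5 L/s.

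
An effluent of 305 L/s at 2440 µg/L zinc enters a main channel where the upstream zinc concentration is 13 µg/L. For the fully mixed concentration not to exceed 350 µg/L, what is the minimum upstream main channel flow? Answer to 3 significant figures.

Set C_mix = 350: (Q·13.00 + 305.0·2440) / (Q + 305.0) = 350
→ Q = 305.0·(2440 − 350)/(350 − 13.00) = 1892 L/s.

1890 L/s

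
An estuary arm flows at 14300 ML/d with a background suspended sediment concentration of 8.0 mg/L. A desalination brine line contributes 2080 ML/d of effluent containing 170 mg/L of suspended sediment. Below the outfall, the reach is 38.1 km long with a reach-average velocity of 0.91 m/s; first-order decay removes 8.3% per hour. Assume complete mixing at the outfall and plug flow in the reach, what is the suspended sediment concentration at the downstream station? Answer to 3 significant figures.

10.4 mg/L

Mass balance: C = (14300·8.000 + 2080·170.0) / 16380 = 468000/16380 = 28.57 mg/L.
Travel time t = 38.1·1000 / 0.91 = 41870 s = 11.63 h.
8.3%/h lost → k = −ln(1 − 0.083) = 0.08665 h⁻¹.
After decay, C = 28.57 × e^(−kt) = 28.57 × 0.3651 = 10.43 mg/L.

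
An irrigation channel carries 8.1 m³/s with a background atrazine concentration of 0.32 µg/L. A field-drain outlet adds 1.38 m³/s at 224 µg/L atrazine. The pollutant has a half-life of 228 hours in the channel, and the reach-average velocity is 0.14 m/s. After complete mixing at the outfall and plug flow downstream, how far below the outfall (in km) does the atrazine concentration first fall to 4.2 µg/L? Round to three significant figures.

341 km

Flow-weighted average: C = (8.100·0.3200 + 1.380·224.0) / 9.480 = 311.7/9.480 = 32.88 µg/L.
Half-life 228 h → k = ln 2 / 228 = 0.003040 h⁻¹ = 0.07296 d⁻¹.
Set 32.88·exp(−k·t) = 4.2 → t = ln(32.88/4.2)/k = 2437000 s = 676.9 h.
Distance = v·t = 0.14·2437000 = 341100 m = 341.1 km.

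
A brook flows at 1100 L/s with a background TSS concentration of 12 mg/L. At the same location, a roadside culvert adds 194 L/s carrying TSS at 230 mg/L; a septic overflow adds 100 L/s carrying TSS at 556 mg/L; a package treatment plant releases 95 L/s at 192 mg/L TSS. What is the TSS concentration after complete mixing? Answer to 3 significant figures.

88.4 mg/L

Mixed concentration C = ΣQC/ΣQ = (1100·12.00 + 194.0·230.0 + 100.0·556.0 + 95.00·192.0) / 1489 = 131700/1489 = 88.42 mg/L.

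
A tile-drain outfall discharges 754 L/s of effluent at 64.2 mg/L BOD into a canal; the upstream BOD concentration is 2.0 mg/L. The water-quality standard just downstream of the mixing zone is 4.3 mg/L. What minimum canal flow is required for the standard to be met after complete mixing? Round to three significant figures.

Set C_mix = 4.3: (Q·2.000 + 754.0·64.20) / (Q + 754.0) = 4.3
→ Q = 754.0·(64.20 − 4.3)/(4.3 − 2.000) = 19640 L/s.

19600 L/s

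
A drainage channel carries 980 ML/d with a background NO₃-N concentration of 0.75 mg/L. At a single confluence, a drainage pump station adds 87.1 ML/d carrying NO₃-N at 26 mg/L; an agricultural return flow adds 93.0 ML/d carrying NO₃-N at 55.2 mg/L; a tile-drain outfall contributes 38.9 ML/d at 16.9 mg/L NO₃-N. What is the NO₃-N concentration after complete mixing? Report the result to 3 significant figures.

Mass balance: C = (980.0·0.7500 + 87.10·26.00 + 93.00·55.20 + 38.90·16.90) / 1199 = 8791/1199 = 7.332 mg/L.

7.33 mg/L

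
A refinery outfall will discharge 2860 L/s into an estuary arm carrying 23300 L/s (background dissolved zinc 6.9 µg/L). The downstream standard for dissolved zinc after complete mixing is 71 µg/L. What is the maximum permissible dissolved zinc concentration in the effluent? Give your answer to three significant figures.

At the limit, (Qr·Cr + Qe·Cₑ)/(Qr + Qe) = 71:
Cₑ = (26160·71 − 23300·6.900) / 2860 = 593.2 µg/L.

593 µg/L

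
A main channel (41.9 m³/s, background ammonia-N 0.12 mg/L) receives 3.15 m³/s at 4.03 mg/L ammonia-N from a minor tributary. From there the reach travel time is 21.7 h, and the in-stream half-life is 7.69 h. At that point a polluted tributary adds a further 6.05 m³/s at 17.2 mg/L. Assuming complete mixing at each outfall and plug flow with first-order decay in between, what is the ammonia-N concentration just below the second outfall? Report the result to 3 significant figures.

2.09 mg/L

After mixing, C = (41.90·0.1200 + 3.150·4.030) / 45.05 = 17.72/45.05 = 0.3934 mg/L; combined flow 45.05 m³/s.
Half-life 7.69 h → k = ln 2 / 7.69 = 0.09014 h⁻¹ = 2.163 d⁻¹.
After decay, C = 0.3934 × e^(−kt) = 0.3934 × 0.1414 = 0.05564 mg/L.
Second outfall: C = (45.05·0.05564 + 6.050·17.20)/51.10 = 2.085 mg/L.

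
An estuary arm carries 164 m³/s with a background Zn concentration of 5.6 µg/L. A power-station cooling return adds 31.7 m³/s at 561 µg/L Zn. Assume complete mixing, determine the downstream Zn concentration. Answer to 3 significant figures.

After mixing, C = (164.0·5.600 + 31.70·561.0) / 195.7 = 18700/195.7 = 95.57 µg/L.

95.6 µg/L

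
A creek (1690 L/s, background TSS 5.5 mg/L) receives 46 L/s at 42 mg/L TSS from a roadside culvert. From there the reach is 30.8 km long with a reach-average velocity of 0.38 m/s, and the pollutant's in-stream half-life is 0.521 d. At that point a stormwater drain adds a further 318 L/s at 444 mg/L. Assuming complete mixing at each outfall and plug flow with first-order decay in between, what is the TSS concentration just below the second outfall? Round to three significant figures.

70.3 mg/L

After mixing, C = (1690·5.500 + 46.00·42.00) / 1736 = 11230/1736 = 6.467 mg/L; combined flow 1736 L/s.
Travel time t = 30.8·1000 / 0.38 = 81050 s = 22.51 h.
Half-life 0.521 d → k = ln 2 / 0.521 = 1.330 d⁻¹.
First-order decay: C = 6.467·exp(−k·t) = 6.467·0.2871 = 1.856 mg/L.
At the second outfall, C = (1736·1.856 + 318.0·444.0) / (1736 + 318.0) = 70.31 mg/L.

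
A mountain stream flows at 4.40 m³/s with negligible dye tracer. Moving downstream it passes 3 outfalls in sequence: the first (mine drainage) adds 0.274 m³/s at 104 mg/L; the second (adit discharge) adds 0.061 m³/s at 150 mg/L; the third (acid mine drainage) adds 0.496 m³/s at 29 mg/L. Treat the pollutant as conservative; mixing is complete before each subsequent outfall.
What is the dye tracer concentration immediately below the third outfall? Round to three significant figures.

9.95 mg/L

Below outfall 1: Q → 4.674 m³/s, C = (4.400·0 + 0.2740·104.0)/4.674 = 6.097 mg/L.
Below outfall 2: Q → 4.735 m³/s, C = (4.674·6.097 + 0.06100·150.0)/4.735 = 7.951 mg/L.
Below outfall 3: Q → 5.231 m³/s, C = (4.735·7.951 + 0.4960·29.00)/5.231 = 9.946 mg/L.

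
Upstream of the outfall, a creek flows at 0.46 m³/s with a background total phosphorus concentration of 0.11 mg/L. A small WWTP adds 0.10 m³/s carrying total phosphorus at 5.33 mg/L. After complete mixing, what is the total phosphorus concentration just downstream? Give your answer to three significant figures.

1.04 mg/L

Mixed concentration C = ΣQC/ΣQ = (0.4600·0.1100 + 0.1000·5.330) / 0.5600 = 0.5836/0.5600 = 1.042 mg/L.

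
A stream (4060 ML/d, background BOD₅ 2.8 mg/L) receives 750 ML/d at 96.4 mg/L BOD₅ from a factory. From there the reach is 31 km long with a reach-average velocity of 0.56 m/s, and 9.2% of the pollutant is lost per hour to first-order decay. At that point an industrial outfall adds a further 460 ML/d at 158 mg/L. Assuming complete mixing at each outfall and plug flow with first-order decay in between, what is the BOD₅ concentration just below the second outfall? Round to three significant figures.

Conservation of mass: C = (4060·2.800 + 750.0·96.40) / 4810 = 83670/4810 = 17.39 mg/L; combined flow 4810 ML/d.
Travel time t = 31·1000 / 0.56 = 55360 s = 15.38 h.
9.2%/h lost → k = −ln(1 − 0.092) = 0.09651 h⁻¹.
Applying C = C₀e^(−kt): 17.39 × 0.2267 = 3.944 mg/L.
Second outfall: C = (4810·3.944 + 460.0·158.0)/5270 = 17.39 mg/L.

17.4 mg/L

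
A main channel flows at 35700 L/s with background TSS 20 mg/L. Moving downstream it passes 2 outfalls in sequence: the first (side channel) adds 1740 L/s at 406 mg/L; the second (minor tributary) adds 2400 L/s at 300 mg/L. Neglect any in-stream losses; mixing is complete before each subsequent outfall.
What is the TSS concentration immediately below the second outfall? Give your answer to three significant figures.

53.7 mg/L

Outfall 1: combined Q = 37440 L/s; C = (35700·20.00 + 1740·406.0)/37440 = 37.94 mg/L.
Outfall 2: combined Q = 39840 L/s; C = (37440·37.94 + 2400·300.0)/39840 = 53.73 mg/L.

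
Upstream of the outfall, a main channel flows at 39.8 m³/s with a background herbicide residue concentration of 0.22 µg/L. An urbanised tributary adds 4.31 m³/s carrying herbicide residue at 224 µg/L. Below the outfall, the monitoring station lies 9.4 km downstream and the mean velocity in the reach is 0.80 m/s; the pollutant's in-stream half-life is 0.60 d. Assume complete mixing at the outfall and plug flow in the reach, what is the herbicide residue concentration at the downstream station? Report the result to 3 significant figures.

18.9 µg/L

Mixed concentration C = ΣQC/ΣQ = (39.80·0.2200 + 4.310·224.0) / 44.11 = 974.2/44.11 = 22.09 µg/L.
Travel time t = 9.4·1000 / 0.80 = 11750 s = 3.264 h.
Half-life 0.60 d → k = ln 2 / 0.60 = 1.155 d⁻¹.
First-order decay: C = 22.09·exp(−k·t) = 22.09·0.8546 = 18.87 µg/L.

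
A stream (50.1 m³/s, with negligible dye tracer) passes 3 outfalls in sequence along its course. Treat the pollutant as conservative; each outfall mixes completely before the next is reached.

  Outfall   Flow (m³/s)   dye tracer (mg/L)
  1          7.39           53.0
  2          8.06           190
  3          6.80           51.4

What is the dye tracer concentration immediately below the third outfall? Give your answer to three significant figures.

31.4 mg/L

Below outfall 1: Q → 57.49 m³/s, C = (50.10·0 + 7.390·53.00)/57.49 = 6.813 mg/L.
Below outfall 2: Q → 65.55 m³/s, C = (57.49·6.813 + 8.060·190.0)/65.55 = 29.34 mg/L.
Below outfall 3: Q → 72.35 m³/s, C = (65.55·29.34 + 6.800·51.40)/72.35 = 31.41 mg/L.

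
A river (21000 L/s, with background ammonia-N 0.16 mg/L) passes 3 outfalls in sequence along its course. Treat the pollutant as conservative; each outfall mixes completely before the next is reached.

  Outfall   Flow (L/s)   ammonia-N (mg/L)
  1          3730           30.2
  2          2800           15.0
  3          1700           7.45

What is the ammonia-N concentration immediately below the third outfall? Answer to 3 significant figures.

Below outfall 1: Q → 24730 L/s, C = (21000·0.1600 + 3730·30.20)/24730 = 4.691 mg/L.
Below outfall 2: Q → 27530 L/s, C = (24730·4.691 + 2800·15.00)/27530 = 5.739 mg/L.
Below outfall 3: Q → 29230 L/s, C = (27530·5.739 + 1700·7.450)/29230 = 5.839 mg/L.

5.84 mg/L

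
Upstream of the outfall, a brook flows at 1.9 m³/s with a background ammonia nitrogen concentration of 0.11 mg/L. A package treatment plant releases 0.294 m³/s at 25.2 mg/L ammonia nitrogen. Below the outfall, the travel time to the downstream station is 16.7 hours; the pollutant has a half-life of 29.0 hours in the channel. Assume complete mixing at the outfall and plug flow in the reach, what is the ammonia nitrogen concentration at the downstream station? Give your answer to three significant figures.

2.33 mg/L

Flow-weighted average: C = (1.900·0.1100 + 0.2940·25.20) / 2.194 = 7.618/2.194 = 3.472 mg/L.
Half-life 29.0 h → k = ln 2 / 29.0 = 0.02390 h⁻¹ = 0.5736 d⁻¹.
Decay over the reach: 3.472·exp(−kt) = 3.472·0.6709 = 2.329 mg/L.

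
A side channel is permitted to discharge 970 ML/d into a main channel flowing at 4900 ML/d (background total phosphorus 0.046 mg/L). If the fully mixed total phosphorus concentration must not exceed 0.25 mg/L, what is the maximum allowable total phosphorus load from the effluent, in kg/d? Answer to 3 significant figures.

Mass balance at the limit: 4900·0.04600 + 970.0·Cₑ = 5870·0.25 → Cₑ = 1.281 mg/L.
970.0 ML/d = 11.23 m³/s. Load = 11.23 m³/s × 1.281 g/m³ × 86 400 s/d = 1242 kg/d.

1240 kg/d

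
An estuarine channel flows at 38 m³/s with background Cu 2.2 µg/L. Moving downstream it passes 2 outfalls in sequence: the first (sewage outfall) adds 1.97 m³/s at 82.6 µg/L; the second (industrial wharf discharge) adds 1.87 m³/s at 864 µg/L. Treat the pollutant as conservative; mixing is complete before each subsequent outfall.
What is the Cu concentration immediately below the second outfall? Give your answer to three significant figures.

Below outfall 1: Q → 39.97 m³/s, C = (38.00·2.200 + 1.970·82.60)/39.97 = 6.163 µg/L.
Below outfall 2: Q → 41.84 m³/s, C = (39.97·6.163 + 1.870·864.0)/41.84 = 44.50 µg/L.

44.5 µg/L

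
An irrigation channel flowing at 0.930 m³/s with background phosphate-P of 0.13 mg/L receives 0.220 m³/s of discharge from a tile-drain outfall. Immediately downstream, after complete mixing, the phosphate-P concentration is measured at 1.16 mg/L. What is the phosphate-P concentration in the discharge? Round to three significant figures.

Mass balance: 0.9300·0.1300 + 0.2200·Cₑ = 1.150·1.160
→ Cₑ = (1.150·1.160 − 0.9300·0.1300) / 0.2200 = 5.514 mg/L.

5.51 mg/L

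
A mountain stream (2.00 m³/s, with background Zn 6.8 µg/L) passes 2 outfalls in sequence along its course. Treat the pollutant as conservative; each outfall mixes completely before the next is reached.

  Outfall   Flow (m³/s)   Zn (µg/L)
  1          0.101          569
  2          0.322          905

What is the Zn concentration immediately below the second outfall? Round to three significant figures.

150 µg/L

After outfall 1: Q = 2.000 + 0.1010 = 2.101 m³/s; C = (2.000·6.800 + 0.1010·569.0)/2.101 = 33.83 µg/L.
After outfall 2: Q = 2.101 + 0.3220 = 2.423 m³/s; C = (2.101·33.83 + 0.3220·905.0)/2.423 = 149.6 µg/L.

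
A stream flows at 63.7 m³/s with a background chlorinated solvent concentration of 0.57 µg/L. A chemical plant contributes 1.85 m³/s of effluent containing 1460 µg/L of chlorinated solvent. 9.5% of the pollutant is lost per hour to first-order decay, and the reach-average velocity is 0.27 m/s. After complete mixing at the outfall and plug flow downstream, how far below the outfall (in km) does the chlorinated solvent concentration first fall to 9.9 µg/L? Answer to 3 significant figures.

Flow-weighted average: C = (63.70·0.5700 + 1.850·1460) / 65.55 = 2737/65.55 = 41.76 µg/L.
9.5%/h lost → k = −ln(1 − 0.095) = 0.09982 h⁻¹.
Set 41.76·exp(−k·t) = 9.9 → t = ln(41.76/9.9)/k = 51910 s = 14.42 h.
Distance = v·t = 0.27·51910 = 14020 m = 14.02 km.

14.0 km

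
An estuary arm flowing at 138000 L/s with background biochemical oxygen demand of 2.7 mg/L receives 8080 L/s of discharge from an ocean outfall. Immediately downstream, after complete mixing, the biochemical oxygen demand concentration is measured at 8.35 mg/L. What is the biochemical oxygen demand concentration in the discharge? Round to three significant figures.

Mass balance: 138000·2.700 + 8080·Cₑ = 146100·8.350
→ Cₑ = (146100·8.350 − 138000·2.700) / 8080 = 104.8 mg/L.

105 mg/L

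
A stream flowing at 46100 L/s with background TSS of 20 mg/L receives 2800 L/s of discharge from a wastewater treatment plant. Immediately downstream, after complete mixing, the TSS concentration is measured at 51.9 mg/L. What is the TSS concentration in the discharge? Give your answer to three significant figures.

577 mg/L

Mass balance: 46100·20.00 + 2800·Cₑ = 48900·51.90
→ Cₑ = (48900·51.90 − 46100·20.00) / 2800 = 577.1 mg/L.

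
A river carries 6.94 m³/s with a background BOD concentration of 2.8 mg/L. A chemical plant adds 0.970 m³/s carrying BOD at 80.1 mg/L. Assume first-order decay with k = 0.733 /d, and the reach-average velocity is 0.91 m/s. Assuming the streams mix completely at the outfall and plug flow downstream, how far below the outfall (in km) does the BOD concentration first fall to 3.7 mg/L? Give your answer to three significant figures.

129 km

Mixed concentration C = ΣQC/ΣQ = (6.940·2.800 + 0.9700·80.10) / 7.910 = 97.13/7.910 = 12.28 mg/L.
Set 12.28·exp(−k·t) = 3.7 → t = ln(12.28/3.7)/k = 141400 s = 39.28 h.
Distance = v·t = 0.91·141400 = 128700 m = 128.7 km.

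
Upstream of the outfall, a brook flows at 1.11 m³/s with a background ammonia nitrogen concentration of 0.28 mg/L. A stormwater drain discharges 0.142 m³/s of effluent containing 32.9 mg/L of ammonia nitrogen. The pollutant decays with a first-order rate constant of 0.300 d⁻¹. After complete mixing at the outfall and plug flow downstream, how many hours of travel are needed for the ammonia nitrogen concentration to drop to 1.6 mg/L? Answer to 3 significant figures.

72.9 h

Flow-weighted average: C = (1.110·0.2800 + 0.1420·32.90) / 1.252 = 4.983/1.252 = 3.980 mg/L.
3.980·exp(−k·t) = 1.6 → t = ln(3.980/1.6)/k = 262400 s = 72.90 h.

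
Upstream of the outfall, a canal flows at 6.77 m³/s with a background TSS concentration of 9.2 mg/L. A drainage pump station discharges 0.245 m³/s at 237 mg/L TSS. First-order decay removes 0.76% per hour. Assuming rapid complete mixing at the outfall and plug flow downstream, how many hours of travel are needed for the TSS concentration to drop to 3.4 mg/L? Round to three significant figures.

212 h

Mixed concentration C = ΣQC/ΣQ = (6.770·9.200 + 0.2450·237.0) / 7.015 = 120.3/7.015 = 17.16 mg/L.
0.76%/h lost → k = −ln(1 − 0.0076) = 0.007629 h⁻¹.
17.16·exp(−k·t) = 3.4 → t = ln(17.16/3.4)/k = 763800 s = 212.2 h.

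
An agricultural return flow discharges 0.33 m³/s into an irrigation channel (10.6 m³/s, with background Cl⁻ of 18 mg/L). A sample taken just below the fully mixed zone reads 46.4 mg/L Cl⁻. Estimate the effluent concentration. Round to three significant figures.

Mass balance: 10.60·18.00 + 0.3300·Cₑ = 10.93·46.40
→ Cₑ = (10.93·46.40 − 10.60·18.00) / 0.3300 = 958.6 mg/L.

959 mg/L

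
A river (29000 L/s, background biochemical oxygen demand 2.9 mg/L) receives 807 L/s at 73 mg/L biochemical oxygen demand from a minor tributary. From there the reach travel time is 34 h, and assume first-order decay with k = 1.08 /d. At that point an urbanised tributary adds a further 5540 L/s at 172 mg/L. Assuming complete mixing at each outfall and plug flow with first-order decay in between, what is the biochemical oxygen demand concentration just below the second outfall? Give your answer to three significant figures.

Conservation of mass: C = (29000·2.900 + 807.0·73.00) / 29810 = 143000/29810 = 4.798 mg/L; combined flow 29810 L/s.
Decay over the reach: 4.798·exp(−kt) = 4.798·0.2165 = 1.039 mg/L.
Second outfall: C = (29810·1.039 + 5540·172.0)/35350 = 27.83 mg/L.

27.8 mg/L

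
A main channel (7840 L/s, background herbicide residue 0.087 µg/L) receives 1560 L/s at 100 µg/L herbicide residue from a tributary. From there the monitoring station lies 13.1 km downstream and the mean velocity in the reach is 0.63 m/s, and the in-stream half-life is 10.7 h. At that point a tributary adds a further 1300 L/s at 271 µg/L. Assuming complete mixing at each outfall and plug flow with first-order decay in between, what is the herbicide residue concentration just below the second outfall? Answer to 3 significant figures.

Conservation of mass: C = (7840·0.08700 + 1560·100.0) / 9400 = 156700/9400 = 16.67 µg/L; combined flow 9400 L/s.
Travel time t = 13.1·1000 / 0.63 = 20790 s = 5.776 h.
Half-life 10.7 h → k = ln 2 / 10.7 = 0.06478 h⁻¹ = 1.555 d⁻¹.
Applying C = C₀e^(−kt): 16.67 × 0.6879 = 11.47 µg/L.
At the second outfall, C = (9400·11.47 + 1300·271.0) / (9400 + 1300) = 43.00 µg/L.

43.0 µg/L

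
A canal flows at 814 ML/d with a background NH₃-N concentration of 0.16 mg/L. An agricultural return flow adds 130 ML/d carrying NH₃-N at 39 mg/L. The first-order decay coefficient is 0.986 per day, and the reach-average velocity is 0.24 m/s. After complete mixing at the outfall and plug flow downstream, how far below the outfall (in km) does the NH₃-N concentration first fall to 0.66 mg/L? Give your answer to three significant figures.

After mixing, C = (814.0·0.1600 + 130.0·39.00) / 944.0 = 5200/944.0 = 5.509 mg/L.
Set 5.509·exp(−k·t) = 0.66 → t = ln(5.509/0.66)/k = 185900 s = 51.65 h.
Distance = v·t = 0.24·185900 = 44620 m = 44.62 km.

44.6 km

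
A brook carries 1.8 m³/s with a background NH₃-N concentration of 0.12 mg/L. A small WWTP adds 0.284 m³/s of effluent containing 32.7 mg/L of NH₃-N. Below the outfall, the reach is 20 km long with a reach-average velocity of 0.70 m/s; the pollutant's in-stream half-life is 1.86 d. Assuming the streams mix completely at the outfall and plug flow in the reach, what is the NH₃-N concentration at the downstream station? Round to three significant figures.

4.03 mg/L

Mixed concentration C = ΣQC/ΣQ = (1.800·0.1200 + 0.2840·32.70) / 2.084 = 9.503/2.084 = 4.560 mg/L.
Travel time t = 20·1000 / 0.70 = 28570 s = 7.937 h.
Half-life 1.86 d → k = ln 2 / 1.86 = 0.3727 d⁻¹.
First-order decay: C = 4.560·exp(−k·t) = 4.560·0.8841 = 4.031 mg/L.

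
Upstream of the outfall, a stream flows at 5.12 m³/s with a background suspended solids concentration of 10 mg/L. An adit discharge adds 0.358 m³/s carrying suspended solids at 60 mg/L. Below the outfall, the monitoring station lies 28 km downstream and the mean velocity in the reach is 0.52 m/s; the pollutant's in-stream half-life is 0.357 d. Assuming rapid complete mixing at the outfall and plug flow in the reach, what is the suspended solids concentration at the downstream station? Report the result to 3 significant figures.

3.96 mg/L

Mixed concentration C = ΣQC/ΣQ = (5.120·10.00 + 0.3580·60.00) / 5.478 = 72.68/5.478 = 13.27 mg/L.
Travel time t = 28·1000 / 0.52 = 53850 s = 14.96 h.
Half-life 0.357 d → k = ln 2 / 0.357 = 1.942 d⁻¹.
After decay, C = 13.27 × e^(−kt) = 13.27 × 0.2982 = 3.956 mg/L.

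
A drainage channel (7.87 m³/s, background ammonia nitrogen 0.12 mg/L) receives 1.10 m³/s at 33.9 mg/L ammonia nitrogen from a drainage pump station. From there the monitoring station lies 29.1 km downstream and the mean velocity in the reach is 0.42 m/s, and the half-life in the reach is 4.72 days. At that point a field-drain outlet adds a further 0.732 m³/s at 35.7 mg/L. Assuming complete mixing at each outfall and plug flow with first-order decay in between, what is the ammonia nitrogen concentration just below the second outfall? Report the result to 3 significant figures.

6.20 mg/L

Conservation of mass: C = (7.870·0.1200 + 1.100·33.90) / 8.970 = 38.23/8.970 = 4.262 mg/L; combined flow 8.970 m³/s.
Travel time t = 29.1·1000 / 0.42 = 69290 s = 19.25 h.
Half-life 4.72 d → k = ln 2 / 4.72 = 0.1469 d⁻¹.
Decay over the reach: 4.262·exp(−kt) = 4.262·0.8889 = 3.789 mg/L.
At the second outfall, C = (8.970·3.789 + 0.7320·35.70) / (8.970 + 0.7320) = 6.197 mg/L.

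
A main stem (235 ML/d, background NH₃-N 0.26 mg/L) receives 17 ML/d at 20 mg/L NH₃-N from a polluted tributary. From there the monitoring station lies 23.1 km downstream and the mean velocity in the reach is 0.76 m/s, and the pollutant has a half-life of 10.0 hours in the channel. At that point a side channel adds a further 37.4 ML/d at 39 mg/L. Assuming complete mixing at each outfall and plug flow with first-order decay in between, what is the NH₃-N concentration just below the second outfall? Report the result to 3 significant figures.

5.81 mg/L

Mixed concentration C = ΣQC/ΣQ = (235.0·0.2600 + 17.00·20.00) / 252.0 = 401.1/252.0 = 1.592 mg/L; combined flow 252.0 ML/d.
Travel time t = 23.1·1000 / 0.76 = 30390 s = 8.443 h.
Half-life 10.0 h → k = ln 2 / 10.0 = 0.06931 h⁻¹ = 1.664 d⁻¹.
First-order decay: C = 1.592·exp(−k·t) = 1.592·0.5570 = 0.8865 mg/L.
Second outfall: C = (252.0·0.8865 + 37.40·39.00)/289.4 = 5.812 mg/L.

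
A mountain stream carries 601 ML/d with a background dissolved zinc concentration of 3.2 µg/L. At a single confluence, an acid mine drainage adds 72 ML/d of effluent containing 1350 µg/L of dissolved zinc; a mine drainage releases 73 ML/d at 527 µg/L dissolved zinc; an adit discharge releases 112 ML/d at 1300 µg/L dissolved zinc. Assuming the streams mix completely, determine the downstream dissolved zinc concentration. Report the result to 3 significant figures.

Mixed concentration C = ΣQC/ΣQ = (601.0·3.200 + 72.00·1350 + 73.00·527.0 + 112.0·1300) / 858.0 = 283200/858.0 = 330.1 µg/L.

330 µg/L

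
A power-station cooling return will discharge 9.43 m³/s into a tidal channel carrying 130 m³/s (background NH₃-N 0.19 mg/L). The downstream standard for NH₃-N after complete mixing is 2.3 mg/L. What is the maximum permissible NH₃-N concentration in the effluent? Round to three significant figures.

31.4 mg/L

At the limit, (Qr·Cr + Qe·Cₑ)/(Qr + Qe) = 2.3:
Cₑ = (139.4·2.3 − 130.0·0.1900) / 9.430 = 31.39 mg/L.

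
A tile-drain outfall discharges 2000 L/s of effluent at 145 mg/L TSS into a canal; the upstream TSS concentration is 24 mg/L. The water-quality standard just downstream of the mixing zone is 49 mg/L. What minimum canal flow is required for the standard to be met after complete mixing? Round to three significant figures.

7680 L/s

Set C_mix = 49: (Q·24.00 + 2000·145.0) / (Q + 2000) = 49
→ Q = 2000·(145.0 − 49)/(49 − 24.00) = 7680 L/s.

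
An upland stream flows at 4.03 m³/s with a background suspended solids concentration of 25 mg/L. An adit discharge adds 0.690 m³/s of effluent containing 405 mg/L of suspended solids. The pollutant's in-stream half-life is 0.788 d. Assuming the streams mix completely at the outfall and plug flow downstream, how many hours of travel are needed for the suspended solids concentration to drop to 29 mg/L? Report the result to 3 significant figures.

27.9 h

Conservation of mass: C = (4.030·25.00 + 0.6900·405.0) / 4.720 = 380.2/4.720 = 80.55 mg/L.
Half-life 0.788 d → k = ln 2 / 0.788 = 0.8796 d⁻¹.
80.55·exp(−k·t) = 29 → t = ln(80.55/29)/k = 100300 s = 27.87 h.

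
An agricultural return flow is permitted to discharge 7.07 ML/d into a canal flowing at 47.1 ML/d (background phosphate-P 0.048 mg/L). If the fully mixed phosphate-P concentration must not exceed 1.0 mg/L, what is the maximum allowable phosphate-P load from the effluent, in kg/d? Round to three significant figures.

Mass balance at the limit: 47.10·0.04800 + 7.070·Cₑ = 54.17·1.0 → Cₑ = 7.342 mg/L.
7.070 ML/d = 0.08183 m³/s. Load = 0.08183 m³/s × 7.342 g/m³ × 86 400 s/d = 51.91 kg/d.

51.9 kg/d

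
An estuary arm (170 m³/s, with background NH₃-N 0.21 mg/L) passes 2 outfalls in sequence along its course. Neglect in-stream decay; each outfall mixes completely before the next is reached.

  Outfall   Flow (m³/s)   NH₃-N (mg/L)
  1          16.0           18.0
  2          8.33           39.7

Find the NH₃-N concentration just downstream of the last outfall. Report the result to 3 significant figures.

After outfall 1: Q = 170.0 + 16.00 = 186.0 m³/s; C = (170.0·0.2100 + 16.00·18.00)/186.0 = 1.740 mg/L.
After outfall 2: Q = 186.0 + 8.330 = 194.3 m³/s; C = (186.0·1.740 + 8.330·39.70)/194.3 = 3.367 mg/L.

3.37 mg/L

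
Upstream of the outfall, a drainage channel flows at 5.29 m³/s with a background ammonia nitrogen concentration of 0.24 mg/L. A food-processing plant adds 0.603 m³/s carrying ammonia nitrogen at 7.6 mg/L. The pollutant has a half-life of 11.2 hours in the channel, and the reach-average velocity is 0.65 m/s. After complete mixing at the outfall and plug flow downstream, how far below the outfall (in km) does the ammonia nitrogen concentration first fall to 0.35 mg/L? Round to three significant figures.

39.4 km

Flow-weighted average: C = (5.290·0.2400 + 0.6030·7.600) / 5.893 = 5.852/5.893 = 0.9931 mg/L.
Half-life 11.2 h → k = ln 2 / 11.2 = 0.06189 h⁻¹ = 1.485 d⁻¹.
Set 0.9931·exp(−k·t) = 0.35 → t = ln(0.9931/0.35)/k = 60670 s = 16.85 h.
Distance = v·t = 0.65·60670 = 39430 m = 39.43 km.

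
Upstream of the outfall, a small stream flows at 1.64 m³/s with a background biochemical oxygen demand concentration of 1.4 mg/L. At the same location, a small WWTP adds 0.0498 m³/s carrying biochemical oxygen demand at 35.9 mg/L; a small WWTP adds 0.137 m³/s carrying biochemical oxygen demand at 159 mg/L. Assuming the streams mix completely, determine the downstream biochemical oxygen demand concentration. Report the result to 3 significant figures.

After mixing, C = (1.640·1.400 + 0.04980·35.90 + 0.1370·159.0) / 1.827 = 25.87/1.827 = 14.16 mg/L.

14.2 mg/L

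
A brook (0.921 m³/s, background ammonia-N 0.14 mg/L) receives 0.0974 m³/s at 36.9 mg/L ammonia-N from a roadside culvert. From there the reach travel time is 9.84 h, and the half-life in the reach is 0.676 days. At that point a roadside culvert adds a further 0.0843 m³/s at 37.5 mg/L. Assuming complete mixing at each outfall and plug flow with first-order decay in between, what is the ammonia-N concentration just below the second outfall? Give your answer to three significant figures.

5.08 mg/L

Flow-weighted average: C = (0.9210·0.1400 + 0.09740·36.90) / 1.018 = 3.723/1.018 = 3.656 mg/L; combined flow 1.018 m³/s.
Half-life 0.676 d → k = ln 2 / 0.676 = 1.025 d⁻¹.
Decay over the reach: 3.656·exp(−kt) = 3.656·0.6568 = 2.401 mg/L.
Second outfall: C = (1.018·2.401 + 0.08430·37.50)/1.103 = 5.084 mg/L.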